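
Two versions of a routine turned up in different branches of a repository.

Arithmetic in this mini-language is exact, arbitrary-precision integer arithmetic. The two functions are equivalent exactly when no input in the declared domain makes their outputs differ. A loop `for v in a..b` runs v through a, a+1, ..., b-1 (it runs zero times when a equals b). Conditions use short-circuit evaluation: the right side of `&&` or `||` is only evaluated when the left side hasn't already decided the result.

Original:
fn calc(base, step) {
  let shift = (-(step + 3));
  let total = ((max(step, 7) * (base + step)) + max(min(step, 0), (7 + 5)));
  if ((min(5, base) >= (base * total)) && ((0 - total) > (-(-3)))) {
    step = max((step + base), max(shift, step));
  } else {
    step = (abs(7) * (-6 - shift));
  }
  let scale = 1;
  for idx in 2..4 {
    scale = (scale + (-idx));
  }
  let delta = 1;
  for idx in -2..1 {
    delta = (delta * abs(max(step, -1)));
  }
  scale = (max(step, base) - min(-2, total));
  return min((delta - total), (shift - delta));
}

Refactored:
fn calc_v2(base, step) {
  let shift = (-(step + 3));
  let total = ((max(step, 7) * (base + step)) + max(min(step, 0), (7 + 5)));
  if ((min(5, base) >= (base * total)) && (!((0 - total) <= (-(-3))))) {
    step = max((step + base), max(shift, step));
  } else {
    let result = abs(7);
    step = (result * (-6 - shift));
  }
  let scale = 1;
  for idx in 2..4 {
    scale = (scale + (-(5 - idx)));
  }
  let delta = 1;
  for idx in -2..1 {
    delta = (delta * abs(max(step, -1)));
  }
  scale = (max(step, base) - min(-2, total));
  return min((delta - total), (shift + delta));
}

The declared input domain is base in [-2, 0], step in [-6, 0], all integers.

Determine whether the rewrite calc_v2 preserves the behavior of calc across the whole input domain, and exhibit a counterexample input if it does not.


Run the pair on base=-2, step=-6.
calc: shift becomes 3; next total becomes -44; next ((min(5, base) >= (base * total)) && ((0 - total) > (-(-3)))) evaluates to false; next step becomes -63; next scale becomes 1; next at idx=2:; next scale becomes -1; next at idx=3:; next scale becomes -4; next delta becomes 1; next at idx=-2:; next delta becomes 1; next at idx=-1:; next delta becomes 1; next at idx=0:; next delta becomes 1; next scale becomes 42; next final value 2
calc_v2: shift becomes 3; next total becomes -44; next ((min(5, base) >= (base * total)) && (!((0 - total) <= (-(-3))))) evaluates to false; next result becomes 7; next step becomes -63; next scale becomes 1; next at idx=2:; next scale becomes -2; next at idx=3:; next scale becomes -4; next delta becomes 1; next at idx=-2:; next delta becomes 1; next at idx=-1:; next delta becomes 1; next at idx=0:; next delta becomes 1; next scale becomes 42; next final value 4
2 vs 4 — the two versions disagree here.
verdict: not equivalent; witness: base=-2, step=-6


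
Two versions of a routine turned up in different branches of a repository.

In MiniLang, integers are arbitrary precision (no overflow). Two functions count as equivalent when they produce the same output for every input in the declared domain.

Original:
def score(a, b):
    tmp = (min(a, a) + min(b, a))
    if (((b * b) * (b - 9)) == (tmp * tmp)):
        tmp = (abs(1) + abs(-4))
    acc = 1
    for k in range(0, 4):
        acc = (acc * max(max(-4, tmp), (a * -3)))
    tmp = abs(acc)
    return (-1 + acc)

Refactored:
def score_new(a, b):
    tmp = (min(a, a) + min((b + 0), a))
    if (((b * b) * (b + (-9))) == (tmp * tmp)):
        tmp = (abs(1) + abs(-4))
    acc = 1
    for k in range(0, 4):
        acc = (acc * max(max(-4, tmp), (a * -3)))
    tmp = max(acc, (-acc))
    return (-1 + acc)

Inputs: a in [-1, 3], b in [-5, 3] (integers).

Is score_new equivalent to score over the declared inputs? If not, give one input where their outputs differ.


Behavior is preserved: although min/max/abs usage differs; also arithmetic usage differs; also constant usage differs, the outputs never diverge.
One worked example (a=3, b=3) — score: tmp becomes 6; next (((b * b) * (b - 9)) == (tmp * tmp)) evaluates to false; next acc becomes 1; next at k=0:; next acc becomes 6; next at k=1:; next acc becomes 36; next at k=2:; next acc becomes 216; next at k=3:; next acc becomes 1296; next tmp becomes 1296; next final value 1295; score_new: tmp becomes 6; next (((b * b) * (b + (-9))) == (tmp * tmp)) evaluates to false; next acc becomes 1; next at k=0:; next acc becomes 6; next at k=1:; next acc becomes 36; next at k=2:; next acc becomes 216; next at k=3:; next acc becomes 1296; next tmp becomes 1296; next final value 1295; agreement on 1295.
Every one of the 45 inputs gives matching results.
verdict: equivalent


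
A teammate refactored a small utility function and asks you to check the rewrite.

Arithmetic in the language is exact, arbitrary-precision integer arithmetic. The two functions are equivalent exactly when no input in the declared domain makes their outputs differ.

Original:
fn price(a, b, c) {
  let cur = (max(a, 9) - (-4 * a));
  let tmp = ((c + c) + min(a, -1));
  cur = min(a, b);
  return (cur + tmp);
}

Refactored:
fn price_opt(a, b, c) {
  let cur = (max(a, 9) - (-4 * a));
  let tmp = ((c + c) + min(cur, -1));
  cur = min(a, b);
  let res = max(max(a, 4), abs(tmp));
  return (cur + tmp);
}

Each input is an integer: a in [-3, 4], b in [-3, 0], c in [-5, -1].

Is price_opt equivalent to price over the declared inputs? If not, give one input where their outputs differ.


These are not equivalent — on a=-2, b=-3, c=-5 the outputs split (-15 vs -14).
price: cur = 1; tmp = -12; cur = -3; return -15
price_opt: cur = 1; tmp = -11; cur = -3; res = 11; return -14
verdict: not equivalent; witness: a=-2, b=-3, c=-5


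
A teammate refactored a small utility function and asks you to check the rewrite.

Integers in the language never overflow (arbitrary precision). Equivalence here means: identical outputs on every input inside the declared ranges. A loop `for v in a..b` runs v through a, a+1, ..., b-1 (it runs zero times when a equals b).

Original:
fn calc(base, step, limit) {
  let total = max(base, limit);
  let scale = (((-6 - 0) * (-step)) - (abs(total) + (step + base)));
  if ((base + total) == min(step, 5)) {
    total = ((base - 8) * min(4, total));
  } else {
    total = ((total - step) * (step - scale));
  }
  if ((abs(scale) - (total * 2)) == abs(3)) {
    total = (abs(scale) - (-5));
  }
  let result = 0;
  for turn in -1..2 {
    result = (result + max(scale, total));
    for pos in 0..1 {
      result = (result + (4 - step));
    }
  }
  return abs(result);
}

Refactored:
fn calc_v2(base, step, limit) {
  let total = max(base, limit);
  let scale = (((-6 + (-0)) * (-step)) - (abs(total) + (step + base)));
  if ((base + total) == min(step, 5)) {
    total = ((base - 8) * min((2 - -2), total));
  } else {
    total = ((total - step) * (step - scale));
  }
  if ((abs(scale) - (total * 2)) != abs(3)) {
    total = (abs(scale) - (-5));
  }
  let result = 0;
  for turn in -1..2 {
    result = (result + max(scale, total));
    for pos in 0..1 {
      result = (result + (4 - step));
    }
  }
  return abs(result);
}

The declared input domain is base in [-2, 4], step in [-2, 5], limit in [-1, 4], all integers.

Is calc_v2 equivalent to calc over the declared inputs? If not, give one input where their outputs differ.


The rewrite breaks on base=-2, step=-2, limit=-1, where the results are 39 and 60.
calc: total=-1, then scale=-9, then ((base + total) == min(step, 5)) is false, then total=7, then ((abs(scale) - (total * 2)) == abs(3)) is false, then result=0, then (turn=-1), then result=7, then (pos=0), then result=13, then (turn=0), then result=20, then (pos=0), then result=26, then (turn=1), then result=33, then (pos=0), then result=39, then returns 39
calc_v2: total=-1, then scale=-9, then ((base + total) == min(step, 5)) is false, then total=7, then ((abs(scale) - (total * 2)) != abs(3)) is true, then total=14, then result=0, then (turn=-1), then result=14, then (pos=0), then result=20, then (turn=0), then result=34, then (pos=0), then result=40, then (turn=1), then result=54, then (pos=0), then result=60, then returns 60
verdict: not equivalent; witness: base=-2, step=-2, limit=-1


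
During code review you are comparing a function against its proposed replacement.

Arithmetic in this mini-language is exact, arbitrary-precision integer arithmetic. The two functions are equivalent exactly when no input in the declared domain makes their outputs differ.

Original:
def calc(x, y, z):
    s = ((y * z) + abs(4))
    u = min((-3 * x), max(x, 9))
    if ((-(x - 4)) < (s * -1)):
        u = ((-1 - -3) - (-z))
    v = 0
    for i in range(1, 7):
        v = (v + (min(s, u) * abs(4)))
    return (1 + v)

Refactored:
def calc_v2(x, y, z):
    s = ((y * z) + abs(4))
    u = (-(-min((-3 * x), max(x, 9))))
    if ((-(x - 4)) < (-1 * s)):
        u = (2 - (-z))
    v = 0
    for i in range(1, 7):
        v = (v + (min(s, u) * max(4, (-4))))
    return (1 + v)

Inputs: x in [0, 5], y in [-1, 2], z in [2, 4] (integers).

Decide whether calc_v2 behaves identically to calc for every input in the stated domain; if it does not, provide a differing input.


Equivalent — the differences include arithmetic usage differs; and constant usage differs; and min/max/abs usage differs, yet no declared input distinguishes the two.
As a probe, take x=1, y=2, z=2: calc runs s becomes 8; next u becomes -3; next ((-(x - 4)) < (s * -1)) evaluates to false; next v becomes 0; next at i=1:; next v becomes -12; next at i=2:; next v becomes -24; next at i=3:; next v becomes -36; next at i=4:; next v becomes -48; next at i=5:; next v becomes -60; next at i=6:; next v becomes -72; next final value -71; calc_v2 runs s becomes 8; next u becomes -3; next ((-(x - 4)) < (-1 * s)) evaluates to false; next v becomes 0; next at i=1:; next v becomes -12; next at i=2:; next v becomes -24; next at i=3:; next v becomes -36; next at i=4:; next v becomes -48; next at i=5:; next v becomes -60; next at i=6:; next v becomes -72; next final value -71; both end at -71.
Across all 72 domain points the two functions coincide.
verdict: equivalent


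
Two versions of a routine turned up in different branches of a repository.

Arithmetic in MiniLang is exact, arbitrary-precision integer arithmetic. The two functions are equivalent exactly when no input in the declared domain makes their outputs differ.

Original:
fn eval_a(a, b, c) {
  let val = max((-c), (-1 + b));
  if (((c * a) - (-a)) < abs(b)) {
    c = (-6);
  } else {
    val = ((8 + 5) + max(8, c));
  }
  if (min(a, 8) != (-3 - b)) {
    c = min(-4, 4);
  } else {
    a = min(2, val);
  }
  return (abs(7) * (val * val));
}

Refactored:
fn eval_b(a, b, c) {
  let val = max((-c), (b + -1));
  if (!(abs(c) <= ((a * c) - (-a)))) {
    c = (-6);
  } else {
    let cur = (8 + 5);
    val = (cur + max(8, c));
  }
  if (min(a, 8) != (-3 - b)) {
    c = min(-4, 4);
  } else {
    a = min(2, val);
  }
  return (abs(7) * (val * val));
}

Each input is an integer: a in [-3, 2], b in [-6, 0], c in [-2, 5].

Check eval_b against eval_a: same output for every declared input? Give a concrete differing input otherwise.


Take a=-3, b=-6, c=-2.
eval_a: val=2, then (((c * a) - (-a)) < abs(b)) is true, then c=-6, then (min(a, 8) != (-3 - b)) is true, then c=-4, then returns 28
eval_b: val=2, then (!(abs(c) <= ((a * c) - (-a)))) is false, then cur=13, then val=21, then (min(a, 8) != (-3 - b)) is true, then c=-4, then returns 3087
28 and 3087 differ, so these are not the same function on this domain.
verdict: not equivalent; witness: a=-3, b=-6, c=-2


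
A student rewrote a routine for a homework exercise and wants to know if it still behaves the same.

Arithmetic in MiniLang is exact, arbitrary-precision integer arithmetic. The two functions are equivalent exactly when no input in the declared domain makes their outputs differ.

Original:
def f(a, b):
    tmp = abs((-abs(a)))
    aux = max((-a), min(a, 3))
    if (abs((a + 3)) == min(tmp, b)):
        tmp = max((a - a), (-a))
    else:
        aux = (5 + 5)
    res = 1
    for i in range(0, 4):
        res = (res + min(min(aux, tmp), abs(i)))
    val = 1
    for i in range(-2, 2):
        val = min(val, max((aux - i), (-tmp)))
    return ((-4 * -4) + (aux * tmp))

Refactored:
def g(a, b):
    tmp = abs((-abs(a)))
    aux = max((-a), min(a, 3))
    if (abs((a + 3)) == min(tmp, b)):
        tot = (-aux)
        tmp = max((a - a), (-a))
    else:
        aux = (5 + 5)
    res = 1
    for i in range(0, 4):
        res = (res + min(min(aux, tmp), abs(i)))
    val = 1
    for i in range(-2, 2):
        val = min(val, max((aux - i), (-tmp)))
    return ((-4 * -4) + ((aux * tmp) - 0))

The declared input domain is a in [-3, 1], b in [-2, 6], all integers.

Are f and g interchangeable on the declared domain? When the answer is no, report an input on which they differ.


Differences: arithmetic usage differs, and constant usage differs, and statement counts differ, and local variable names differ — yet all 45 inputs agree.
verdict: equivalent


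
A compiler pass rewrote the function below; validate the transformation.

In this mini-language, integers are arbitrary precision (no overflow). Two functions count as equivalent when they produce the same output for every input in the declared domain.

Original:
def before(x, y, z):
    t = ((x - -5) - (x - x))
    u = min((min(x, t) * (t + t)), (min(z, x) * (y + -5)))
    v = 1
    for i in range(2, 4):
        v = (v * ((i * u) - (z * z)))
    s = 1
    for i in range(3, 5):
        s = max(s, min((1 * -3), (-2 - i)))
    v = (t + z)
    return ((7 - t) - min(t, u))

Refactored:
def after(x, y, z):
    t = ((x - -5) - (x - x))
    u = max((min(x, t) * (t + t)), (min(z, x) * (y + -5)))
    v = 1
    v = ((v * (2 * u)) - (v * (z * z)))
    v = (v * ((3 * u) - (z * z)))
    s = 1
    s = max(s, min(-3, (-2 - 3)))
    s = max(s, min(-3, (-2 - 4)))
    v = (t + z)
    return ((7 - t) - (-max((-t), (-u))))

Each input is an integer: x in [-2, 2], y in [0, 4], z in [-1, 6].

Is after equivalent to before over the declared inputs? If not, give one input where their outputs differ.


There is a counterexample at x=-2, y=0, z=-1: 16 on one side, 1 on the other.
before: t = 3; u = -12; v = 1; [i=2]; v = -25; [i=3]; v = 925; s = 1; [i=3]; s = 1; [i=4]; s = 1; v = 2; return 16
after: t = 3; u = 10; v = 1; v = 19; v = 551; s = 1; s = 1; s = 1; v = 2; return 1
verdict: not equivalent; witness: x=-2, y=0, z=-1


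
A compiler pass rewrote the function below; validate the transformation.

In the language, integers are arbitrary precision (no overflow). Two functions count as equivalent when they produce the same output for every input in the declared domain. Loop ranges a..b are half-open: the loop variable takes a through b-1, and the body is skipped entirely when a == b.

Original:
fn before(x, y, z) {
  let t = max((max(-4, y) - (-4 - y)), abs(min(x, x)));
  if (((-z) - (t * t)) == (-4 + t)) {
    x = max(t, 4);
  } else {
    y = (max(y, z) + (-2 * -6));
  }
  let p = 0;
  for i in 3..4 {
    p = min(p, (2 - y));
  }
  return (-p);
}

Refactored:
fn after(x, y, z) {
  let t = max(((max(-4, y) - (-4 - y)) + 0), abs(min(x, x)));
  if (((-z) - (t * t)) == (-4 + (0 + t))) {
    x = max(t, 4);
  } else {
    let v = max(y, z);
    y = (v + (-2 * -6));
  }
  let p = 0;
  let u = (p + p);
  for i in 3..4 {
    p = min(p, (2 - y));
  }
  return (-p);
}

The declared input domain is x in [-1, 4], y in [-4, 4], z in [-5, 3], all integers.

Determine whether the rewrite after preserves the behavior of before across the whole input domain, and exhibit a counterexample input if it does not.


Changes here: arithmetic usage differs; also constant usage differs; also statement counts differ; also local variable names differ; the full 486-point sweep finds no disagreement.
verdict: equivalent


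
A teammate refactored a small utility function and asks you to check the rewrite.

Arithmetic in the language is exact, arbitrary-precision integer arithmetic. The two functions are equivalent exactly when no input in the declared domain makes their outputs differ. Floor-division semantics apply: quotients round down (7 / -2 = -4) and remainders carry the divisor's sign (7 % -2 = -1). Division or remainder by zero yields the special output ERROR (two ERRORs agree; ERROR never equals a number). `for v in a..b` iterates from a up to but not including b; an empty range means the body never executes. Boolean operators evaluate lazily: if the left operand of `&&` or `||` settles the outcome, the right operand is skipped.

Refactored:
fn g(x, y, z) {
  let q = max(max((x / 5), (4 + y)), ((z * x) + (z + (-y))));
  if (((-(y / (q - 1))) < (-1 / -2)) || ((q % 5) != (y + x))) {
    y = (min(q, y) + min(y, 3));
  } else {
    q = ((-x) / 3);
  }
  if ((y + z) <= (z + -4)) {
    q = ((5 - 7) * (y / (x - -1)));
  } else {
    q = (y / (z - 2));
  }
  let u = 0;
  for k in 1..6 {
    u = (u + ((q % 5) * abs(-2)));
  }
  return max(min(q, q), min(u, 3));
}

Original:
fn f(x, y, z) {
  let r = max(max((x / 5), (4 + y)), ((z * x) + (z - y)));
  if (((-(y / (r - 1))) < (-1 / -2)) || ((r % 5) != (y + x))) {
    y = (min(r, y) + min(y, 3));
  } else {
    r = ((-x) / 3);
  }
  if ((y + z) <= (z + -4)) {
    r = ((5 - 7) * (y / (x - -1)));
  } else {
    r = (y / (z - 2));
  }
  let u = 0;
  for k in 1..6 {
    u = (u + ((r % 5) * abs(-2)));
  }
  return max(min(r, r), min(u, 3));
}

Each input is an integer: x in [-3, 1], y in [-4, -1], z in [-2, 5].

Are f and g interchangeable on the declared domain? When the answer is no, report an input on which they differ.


Although arithmetic usage differs; local variable names differ, 160/160 inputs agree.
verdict: equivalent


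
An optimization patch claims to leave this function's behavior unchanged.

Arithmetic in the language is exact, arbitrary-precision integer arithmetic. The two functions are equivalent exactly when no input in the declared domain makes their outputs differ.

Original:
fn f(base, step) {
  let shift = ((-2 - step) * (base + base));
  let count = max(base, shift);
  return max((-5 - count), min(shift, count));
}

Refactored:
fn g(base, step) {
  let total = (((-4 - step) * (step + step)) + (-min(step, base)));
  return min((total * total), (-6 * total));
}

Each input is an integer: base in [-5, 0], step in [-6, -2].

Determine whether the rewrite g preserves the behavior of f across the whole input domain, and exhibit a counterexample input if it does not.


base=-5, step=-6 yields 0 from f but 108 from g.
verdict: not equivalent; witness: base=-5, step=-6


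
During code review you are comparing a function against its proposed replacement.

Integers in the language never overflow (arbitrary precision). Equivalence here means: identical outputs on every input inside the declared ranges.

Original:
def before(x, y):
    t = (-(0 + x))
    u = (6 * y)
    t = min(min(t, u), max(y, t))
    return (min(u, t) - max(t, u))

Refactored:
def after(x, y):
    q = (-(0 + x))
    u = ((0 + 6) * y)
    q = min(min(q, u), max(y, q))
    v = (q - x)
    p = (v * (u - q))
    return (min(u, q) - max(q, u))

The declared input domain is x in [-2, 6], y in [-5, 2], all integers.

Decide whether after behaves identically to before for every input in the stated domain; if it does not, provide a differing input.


Behavior is preserved: although local variable names differ, constant usage differs, arithmetic usage differs, statement counts differ, the outputs never diverge.
One worked example (x=3, y=-2) — before: t=-3, then u=-12, then t=-12, then returns 0; after: q=-3, then u=-12, then q=-12, then v=-15, then p=0, then returns 0; agreement on 0.
An exhaustive pass over the 72 declared inputs shows identical outputs.
verdict: equivalent


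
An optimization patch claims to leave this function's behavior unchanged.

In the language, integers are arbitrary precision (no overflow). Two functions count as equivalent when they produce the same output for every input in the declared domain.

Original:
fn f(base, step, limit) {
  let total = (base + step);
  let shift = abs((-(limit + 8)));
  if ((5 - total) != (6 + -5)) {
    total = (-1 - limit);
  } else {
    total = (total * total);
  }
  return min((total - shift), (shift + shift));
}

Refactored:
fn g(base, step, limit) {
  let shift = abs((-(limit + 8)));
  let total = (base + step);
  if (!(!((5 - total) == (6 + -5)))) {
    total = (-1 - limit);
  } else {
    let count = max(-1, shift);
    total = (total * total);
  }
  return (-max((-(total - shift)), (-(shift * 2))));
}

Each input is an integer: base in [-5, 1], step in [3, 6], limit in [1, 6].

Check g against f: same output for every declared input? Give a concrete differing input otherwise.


These are not equivalent — on base=-5, step=3, limit=1 the outputs split (-11 vs -5).
f: total becomes -2; next shift becomes 9; next ((5 - total) != (6 + -5)) evaluates to true; next total becomes -2; next final value -11
g: shift becomes 9; next total becomes -2; next (!(!((5 - total) == (6 + -5)))) evaluates to false; next count becomes 9; next total becomes 4; next final value -5
verdict: not equivalent; witness: base=-5, step=3, limit=1


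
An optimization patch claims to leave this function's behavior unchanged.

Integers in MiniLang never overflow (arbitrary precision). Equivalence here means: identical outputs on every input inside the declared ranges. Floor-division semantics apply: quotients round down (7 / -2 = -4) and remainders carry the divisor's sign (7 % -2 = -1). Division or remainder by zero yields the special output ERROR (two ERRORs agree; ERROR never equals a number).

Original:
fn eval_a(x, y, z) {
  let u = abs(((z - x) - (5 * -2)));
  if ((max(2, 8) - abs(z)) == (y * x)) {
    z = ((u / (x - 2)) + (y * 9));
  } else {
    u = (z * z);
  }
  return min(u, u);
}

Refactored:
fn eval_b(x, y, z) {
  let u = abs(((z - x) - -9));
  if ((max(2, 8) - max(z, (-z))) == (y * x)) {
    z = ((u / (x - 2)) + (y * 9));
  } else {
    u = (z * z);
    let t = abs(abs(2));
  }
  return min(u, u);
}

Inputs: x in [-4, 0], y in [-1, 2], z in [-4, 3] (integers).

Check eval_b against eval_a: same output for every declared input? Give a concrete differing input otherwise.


Try x=-4, y=-1, z=-4.
eval_a: u := 10 | ((max(2, 8) - abs(z)) == (y * x)): true | z := -11 | result 10
eval_b: u := 9 | ((max(2, 8) - max(z, (-z))) == (y * x)): true | z := -11 | result 9
10 vs 9 — the two versions disagree here.
verdict: not equivalent; witness: x=-4, y=-1, z=-4


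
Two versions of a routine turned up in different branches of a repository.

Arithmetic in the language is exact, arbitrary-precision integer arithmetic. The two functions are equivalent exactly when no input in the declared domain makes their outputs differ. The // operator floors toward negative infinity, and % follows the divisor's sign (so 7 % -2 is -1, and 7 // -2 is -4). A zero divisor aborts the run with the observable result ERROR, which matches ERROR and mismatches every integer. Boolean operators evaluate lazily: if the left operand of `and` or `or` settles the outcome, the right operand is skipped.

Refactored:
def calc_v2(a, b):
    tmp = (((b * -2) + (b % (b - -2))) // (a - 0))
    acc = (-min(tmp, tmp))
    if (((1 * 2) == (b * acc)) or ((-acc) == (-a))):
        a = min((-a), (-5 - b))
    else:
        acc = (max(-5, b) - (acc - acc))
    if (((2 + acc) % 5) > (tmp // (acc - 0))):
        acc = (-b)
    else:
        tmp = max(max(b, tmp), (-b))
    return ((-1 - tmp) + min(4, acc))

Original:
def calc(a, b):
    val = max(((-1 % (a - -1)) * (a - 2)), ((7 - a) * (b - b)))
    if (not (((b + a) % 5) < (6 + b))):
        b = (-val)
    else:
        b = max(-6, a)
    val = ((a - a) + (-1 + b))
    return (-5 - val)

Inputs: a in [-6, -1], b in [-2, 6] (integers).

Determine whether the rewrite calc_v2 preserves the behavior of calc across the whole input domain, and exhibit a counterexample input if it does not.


Take a=-6, b=-2.
calc: val := 8 | (not (((b + a) % 5) < (6 + b))): false | b := -6 | val := -7 | result 2
calc_v2: divide-by-zero, output ERROR
2 vs ERROR — the two versions disagree here.
verdict: not equivalent; witness: a=-6, b=-2


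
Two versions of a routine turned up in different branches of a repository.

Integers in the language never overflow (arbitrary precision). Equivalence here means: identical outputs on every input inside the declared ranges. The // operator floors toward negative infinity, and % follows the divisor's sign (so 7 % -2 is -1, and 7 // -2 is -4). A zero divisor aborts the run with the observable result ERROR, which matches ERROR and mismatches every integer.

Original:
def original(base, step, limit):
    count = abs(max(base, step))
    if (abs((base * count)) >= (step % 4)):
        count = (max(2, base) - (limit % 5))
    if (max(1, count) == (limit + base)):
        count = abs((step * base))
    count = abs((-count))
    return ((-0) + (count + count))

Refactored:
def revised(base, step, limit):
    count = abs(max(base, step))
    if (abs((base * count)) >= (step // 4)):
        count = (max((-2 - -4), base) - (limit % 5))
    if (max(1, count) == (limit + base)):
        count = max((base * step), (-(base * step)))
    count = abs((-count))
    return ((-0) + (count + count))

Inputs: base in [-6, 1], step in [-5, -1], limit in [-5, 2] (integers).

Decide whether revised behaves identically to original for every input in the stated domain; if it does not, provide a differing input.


Evaluate both at base=-2, step=-1, limit=-5.
original: count = 1; (abs((base * count)) >= (step % 4)) -> false; (max(1, count) == (limit + base)) -> false; count = 1; return 2
revised: count = 1; (abs((base * count)) >= (step // 4)) -> true; count = 2; (max(1, count) == (limit + base)) -> false; count = 2; return 4
2 != 4, so the rewrite changes behavior.
verdict: not equivalent; witness: base=-2, step=-1, limit=-5


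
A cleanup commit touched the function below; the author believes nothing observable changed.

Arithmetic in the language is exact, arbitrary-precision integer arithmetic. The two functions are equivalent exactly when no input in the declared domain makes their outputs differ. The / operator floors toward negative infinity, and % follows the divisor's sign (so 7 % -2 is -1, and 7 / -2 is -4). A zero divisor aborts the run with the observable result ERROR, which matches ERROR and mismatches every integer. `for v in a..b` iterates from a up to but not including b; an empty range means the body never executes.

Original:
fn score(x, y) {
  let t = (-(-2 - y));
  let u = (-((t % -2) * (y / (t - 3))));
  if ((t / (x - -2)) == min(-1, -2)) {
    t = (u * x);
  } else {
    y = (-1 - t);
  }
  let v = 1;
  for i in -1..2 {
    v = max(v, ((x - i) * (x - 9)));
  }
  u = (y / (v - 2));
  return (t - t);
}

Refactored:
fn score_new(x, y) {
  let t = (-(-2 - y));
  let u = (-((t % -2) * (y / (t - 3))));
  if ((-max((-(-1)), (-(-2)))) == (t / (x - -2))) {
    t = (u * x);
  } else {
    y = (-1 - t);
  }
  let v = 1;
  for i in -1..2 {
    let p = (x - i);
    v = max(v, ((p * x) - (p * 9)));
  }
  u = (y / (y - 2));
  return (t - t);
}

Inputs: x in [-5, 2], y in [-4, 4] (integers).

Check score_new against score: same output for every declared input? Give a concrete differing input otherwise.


Try x=-5, y=2.
score: t := 4 | u := 0 | ((t / (x - -2)) == min(-1, -2)): true | t := 0 | v := 1 | iter i=-1: | v := 56 | iter i=0: | v := 70 | iter i=1: | v := 84 | u := 0 | result 0
score_new: t := 4 | u := 0 | ((-max((-(-1)), (-(-2)))) == (t / (x - -2))): true | t := 0 | v := 1 | iter i=-1: | p := -4 | v := 56 | iter i=0: | p := -5 | v := 70 | iter i=1: | p := -6 | v := 84 | divide-by-zero, output ERROR
0 != ERROR, so the rewrite changes behavior.
verdict: not equivalent; witness: x=-5, y=2


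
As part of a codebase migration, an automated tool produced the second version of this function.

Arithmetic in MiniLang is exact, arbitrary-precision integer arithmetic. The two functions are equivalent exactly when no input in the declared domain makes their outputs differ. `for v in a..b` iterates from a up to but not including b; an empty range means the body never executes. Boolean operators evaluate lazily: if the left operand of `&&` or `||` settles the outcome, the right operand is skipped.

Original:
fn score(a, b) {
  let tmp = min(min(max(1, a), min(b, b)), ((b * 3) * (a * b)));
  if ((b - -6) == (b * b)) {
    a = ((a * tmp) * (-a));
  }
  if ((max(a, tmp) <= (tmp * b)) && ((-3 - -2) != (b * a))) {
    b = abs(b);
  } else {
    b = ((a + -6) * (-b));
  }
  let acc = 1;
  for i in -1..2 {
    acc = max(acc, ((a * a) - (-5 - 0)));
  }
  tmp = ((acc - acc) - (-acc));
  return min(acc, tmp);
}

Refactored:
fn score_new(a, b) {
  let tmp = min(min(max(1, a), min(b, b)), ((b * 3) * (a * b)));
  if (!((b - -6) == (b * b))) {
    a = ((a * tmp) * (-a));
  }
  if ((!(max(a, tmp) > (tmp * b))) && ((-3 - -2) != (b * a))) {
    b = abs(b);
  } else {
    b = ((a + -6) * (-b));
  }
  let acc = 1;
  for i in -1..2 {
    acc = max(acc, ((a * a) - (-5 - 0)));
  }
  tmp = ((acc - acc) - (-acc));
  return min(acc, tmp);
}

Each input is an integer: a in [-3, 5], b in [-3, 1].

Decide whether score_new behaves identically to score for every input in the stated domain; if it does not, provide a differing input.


At a=-3, b=-3: score gives 14, score_new gives 531446.
verdict: not equivalent; witness: a=-3, b=-3


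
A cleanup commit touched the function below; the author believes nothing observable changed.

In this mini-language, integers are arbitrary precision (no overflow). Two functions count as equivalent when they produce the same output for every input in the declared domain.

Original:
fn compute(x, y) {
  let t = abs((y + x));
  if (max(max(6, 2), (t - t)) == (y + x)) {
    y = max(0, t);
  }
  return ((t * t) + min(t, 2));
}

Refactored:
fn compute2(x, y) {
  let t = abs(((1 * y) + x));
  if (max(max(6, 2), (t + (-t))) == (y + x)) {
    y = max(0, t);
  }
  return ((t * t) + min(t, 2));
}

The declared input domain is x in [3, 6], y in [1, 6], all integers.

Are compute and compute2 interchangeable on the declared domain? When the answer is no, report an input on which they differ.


Changes here: arithmetic usage differs; and constant usage differs; the full 24-point sweep finds no disagreement.
verdict: equivalent


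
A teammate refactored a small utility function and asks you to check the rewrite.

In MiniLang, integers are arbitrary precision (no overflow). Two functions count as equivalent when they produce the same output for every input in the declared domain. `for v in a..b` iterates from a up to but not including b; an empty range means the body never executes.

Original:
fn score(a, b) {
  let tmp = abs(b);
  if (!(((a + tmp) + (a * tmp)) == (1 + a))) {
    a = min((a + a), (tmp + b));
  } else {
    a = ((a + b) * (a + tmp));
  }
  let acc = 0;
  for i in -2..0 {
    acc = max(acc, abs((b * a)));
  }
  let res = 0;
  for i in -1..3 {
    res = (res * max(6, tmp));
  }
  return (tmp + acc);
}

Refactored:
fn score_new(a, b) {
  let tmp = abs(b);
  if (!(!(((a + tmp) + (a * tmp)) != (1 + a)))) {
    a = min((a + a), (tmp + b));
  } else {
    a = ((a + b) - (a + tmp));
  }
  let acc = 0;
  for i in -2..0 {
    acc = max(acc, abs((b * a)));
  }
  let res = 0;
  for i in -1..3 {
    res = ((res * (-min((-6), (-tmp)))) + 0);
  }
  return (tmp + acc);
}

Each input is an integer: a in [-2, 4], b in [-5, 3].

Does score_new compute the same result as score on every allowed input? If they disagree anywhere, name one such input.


The rewrite breaks on a=0, b=-1, where the results are 2 and 3.
score: tmp=1, then (!(((a + tmp) + (a * tmp)) == (1 + a))) is false, then a=-1, then acc=0, then (i=-2), then acc=1, then (i=-1), then acc=1, then res=0, then (i=-1), then res=0, then (i=0), then res=0, then (i=1), then res=0, then (i=2), then res=0, then returns 2
score_new: tmp=1, then (!(!(((a + tmp) + (a * tmp)) != (1 + a)))) is false, then a=-2, then acc=0, then (i=-2), then acc=2, then (i=-1), then acc=2, then res=0, then (i=-1), then res=0, then (i=0), then res=0, then (i=1), then res=0, then (i=2), then res=0, then returns 3
verdict: not equivalent; witness: a=0, b=-1


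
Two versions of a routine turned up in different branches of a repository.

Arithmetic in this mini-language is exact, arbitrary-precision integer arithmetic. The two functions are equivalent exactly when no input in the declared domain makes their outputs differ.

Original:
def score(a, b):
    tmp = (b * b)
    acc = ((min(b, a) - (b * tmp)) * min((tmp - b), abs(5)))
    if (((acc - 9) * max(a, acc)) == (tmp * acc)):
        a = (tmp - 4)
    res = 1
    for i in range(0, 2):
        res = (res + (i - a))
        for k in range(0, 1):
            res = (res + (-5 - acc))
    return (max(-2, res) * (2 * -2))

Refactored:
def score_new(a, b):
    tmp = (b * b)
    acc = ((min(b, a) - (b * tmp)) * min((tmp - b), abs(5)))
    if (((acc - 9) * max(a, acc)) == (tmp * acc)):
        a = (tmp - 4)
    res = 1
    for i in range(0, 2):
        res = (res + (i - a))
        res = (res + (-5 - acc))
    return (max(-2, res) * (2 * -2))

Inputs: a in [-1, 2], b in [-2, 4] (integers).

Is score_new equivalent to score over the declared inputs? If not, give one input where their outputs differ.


The two versions differ — the changes include local variable names differ, loop structure differs, statement counts differ.
Tracing a=-1, b=0: score: tmp := 0 | acc := 0 | (((acc - 9) * max(a, acc)) == (tmp * acc)): true | a := -4 | res := 1 | iter i=0: | res := 5 | iter k=0: | res := 0 | iter i=1: | res := 5 | iter k=0: | res := 0 | result 0 | score_new: tmp := 0 | acc := 0 | (((acc - 9) * max(a, acc)) == (tmp * acc)): true | a := -4 | res := 1 | iter i=0: | res := 5 | res := 0 | iter i=1: | res := 5 | res := 0 | result 0 — matching result 0.
Checked all 28 inputs in the declared domain: the outputs agree on every one.
verdict: equivalent


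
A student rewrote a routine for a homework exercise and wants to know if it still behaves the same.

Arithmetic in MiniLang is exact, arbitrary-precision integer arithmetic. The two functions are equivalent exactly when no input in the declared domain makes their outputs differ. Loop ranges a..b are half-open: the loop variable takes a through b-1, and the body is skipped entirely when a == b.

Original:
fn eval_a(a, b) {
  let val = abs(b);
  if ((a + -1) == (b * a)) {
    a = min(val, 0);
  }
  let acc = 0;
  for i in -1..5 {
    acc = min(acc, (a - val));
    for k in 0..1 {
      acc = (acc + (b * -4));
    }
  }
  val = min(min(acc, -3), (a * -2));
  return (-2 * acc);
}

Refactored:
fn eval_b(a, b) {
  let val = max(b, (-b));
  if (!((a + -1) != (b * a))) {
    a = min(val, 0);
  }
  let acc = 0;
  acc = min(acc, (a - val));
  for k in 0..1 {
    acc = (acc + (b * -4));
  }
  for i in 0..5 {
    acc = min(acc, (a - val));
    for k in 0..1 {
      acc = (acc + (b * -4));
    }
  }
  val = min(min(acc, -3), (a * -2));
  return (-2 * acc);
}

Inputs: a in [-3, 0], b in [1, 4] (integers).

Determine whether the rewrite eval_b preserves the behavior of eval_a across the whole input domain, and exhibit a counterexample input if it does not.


Differences: loop structure differs, and statement counts differ, and constant usage differs, and boolean connective usage differs, and comparison usage differs, and min/max/abs usage differs, and arithmetic usage differs — yet all 16 inputs agree.
verdict: equivalent


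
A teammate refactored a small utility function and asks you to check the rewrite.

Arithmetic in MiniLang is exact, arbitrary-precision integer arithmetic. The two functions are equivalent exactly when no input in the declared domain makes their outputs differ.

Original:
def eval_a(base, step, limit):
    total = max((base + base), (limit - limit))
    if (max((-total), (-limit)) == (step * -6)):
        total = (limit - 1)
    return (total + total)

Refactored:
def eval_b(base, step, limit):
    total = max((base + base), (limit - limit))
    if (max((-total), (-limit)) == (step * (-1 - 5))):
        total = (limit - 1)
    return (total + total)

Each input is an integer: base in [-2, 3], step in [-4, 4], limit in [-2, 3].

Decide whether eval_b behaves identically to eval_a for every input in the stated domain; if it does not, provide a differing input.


The two versions differ — the changes include constant usage differs; also arithmetic usage differs.
One worked example (base=2, step=-1, limit=-1) — eval_a: total=4, then (max((-total), (-limit)) == (step * -6)) is false, then returns 8; eval_b: total=4, then (max((-total), (-limit)) == (step * (-1 - 5))) is false, then returns 8; agreement on 8.
Across all 324 domain points the two functions coincide.
verdict: equivalent


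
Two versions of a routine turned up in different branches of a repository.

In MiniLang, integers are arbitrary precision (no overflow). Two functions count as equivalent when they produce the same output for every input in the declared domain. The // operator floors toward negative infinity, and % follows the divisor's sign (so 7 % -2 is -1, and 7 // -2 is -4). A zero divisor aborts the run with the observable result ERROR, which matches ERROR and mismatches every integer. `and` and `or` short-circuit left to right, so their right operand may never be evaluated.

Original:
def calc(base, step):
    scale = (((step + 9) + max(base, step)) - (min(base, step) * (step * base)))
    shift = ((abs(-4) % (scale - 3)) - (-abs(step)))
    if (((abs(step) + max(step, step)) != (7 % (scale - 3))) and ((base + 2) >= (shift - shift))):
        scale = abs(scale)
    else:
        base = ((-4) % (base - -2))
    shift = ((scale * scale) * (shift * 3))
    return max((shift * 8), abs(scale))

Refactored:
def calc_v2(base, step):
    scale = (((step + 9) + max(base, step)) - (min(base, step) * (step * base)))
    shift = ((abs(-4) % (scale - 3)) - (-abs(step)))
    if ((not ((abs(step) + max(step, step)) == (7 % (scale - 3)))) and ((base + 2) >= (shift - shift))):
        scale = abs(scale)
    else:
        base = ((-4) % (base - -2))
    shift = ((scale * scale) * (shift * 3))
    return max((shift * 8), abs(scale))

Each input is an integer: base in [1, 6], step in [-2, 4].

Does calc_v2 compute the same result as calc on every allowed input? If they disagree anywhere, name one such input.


Equivalent — the differences include comparison usage differs, plus boolean connective usage differs, yet no declared input distinguishes the two.
Spot check at base=5, step=4 — calc: scale = -62; shift = -57; (((abs(step) + max(step, step)) != (7 % (scale - 3))) and ((base + 2) >= (shift - shift))) -> true; scale = 62; shift = -657324; return 62. calc_v2: scale = -62; shift = -57; ((not ((abs(step) + max(step, step)) == (7 % (scale - 3)))) and ((base + 2) >= (shift - shift))) -> true; scale = 62; shift = -657324; return 62. Both give 62.
Across all 42 domain points the two functions coincide.
verdict: equivalent


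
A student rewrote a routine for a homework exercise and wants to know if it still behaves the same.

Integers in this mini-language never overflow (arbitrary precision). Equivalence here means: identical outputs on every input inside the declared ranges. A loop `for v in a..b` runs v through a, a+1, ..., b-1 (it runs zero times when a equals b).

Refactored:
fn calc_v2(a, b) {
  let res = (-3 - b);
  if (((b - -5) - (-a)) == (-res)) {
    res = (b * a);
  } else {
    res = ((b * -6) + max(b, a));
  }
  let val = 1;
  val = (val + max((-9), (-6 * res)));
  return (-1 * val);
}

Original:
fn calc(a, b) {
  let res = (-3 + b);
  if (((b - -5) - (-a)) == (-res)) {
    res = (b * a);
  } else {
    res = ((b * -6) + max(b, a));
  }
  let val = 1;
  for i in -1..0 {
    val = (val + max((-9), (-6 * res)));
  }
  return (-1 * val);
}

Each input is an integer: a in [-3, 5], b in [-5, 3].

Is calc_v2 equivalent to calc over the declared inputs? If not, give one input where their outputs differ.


Run the pair on a=-2, b=1.
calc: res=-2, then (((b - -5) - (-a)) == (-res)) is false, then res=-5, then val=1, then (i=-1), then val=31, then returns -31
calc_v2: res=-4, then (((b - -5) - (-a)) == (-res)) is true, then res=-2, then val=1, then val=13, then returns -13
-31 vs -13 — the two versions disagree here.
verdict: not equivalent; witness: a=-2, b=1
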